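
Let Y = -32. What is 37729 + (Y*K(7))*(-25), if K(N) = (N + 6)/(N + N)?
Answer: 269303/7 ≈ 38472.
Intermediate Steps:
K(N) = (6 + N)/(2*N) (K(N) = (6 + N)/((2*N)) = (6 + N)*(1/(2*N)) = (6 + N)/(2*N))
37729 + (Y*K(7))*(-25) = 37729 - 16*(6 + 7)/7*(-25) = 37729 - 16*13/7*(-25) = 37729 - 32*13/14*(-25) = 37729 - 208/7*(-25) = 37729 + 5200/7 = 269303/7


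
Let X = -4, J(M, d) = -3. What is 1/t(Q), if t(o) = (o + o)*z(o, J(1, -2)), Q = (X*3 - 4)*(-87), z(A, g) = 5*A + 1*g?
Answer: 1/19368288 ≈ 5.1631e-8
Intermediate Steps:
z(A, g) = g + 5*A (z(A, g) = 5*A + g = g + 5*A)
Q = 1392 (Q = (-4*3 - 4)*(-87) = (-12 - 4)*(-87) = -16*(-87) = 1392)
t(o) = 2*o*(-3 + 5*o) (t(o) = (o + o)*(-3 + 5*o) = (2*o)*(-3 + 5*o) = 2*o*(-3 + 5*o))
1/t(Q) = 1/(2*1392*(-3 + 5*1392)) = 1/(2*1392*(-3 + 6960)) = 1/(2*1392*6957) = 1/19368288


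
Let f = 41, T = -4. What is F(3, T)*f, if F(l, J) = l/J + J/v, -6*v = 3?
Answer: 1189/4 ≈ 297.25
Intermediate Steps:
v = -½ (v = -⅙*3 = -½ ≈ -0.50000)
F(l, J) = -2*J + l/J (F(l, J) = l/J + J/(-½) = l/J + J*(-2) = l/J - 2*J = -2*J + l/J)
F(3, T)*f = (-2*(-4) + 3/(-4))*41 = (8 + 3*(-¼))*41 = (8 - ¾)*41 = (29/4)*41 = 1189/4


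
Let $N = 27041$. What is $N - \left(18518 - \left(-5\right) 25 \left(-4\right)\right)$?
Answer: $9023$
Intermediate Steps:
$N - \left(18518 - \left(-5\right) 25 \left(-4\right)\right) = 27041 - \left(18518 - \left(-5\right) 25 \left(-4\right)\right) = 27041 - 18018 = 9023$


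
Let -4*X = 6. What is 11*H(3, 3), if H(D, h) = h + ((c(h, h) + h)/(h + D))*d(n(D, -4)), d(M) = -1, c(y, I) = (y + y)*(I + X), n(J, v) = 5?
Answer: 11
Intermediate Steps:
X = -3/2 (X = -1/4*6 = -3/2 ≈ -1.5000)
c(y, I) = 2*y*(-3/2 + I) (c(y, I) = (y + y)*(I - 3/2) = (2*y)*(-3/2 + I) = 2*y*(-3/2 + I))
H(D, h) = h - (h + h*(-3 + 2*h))/(D + h) (H(D, h) = h + ((h*(-3 + 2*h) + h)/(h + D))*(-1) = h + ((h + h*(-3 + 2*h))/(D + h))*(-1) = h - (h + h*(-3 + 2*h))/(D + h))
11*H(3, 3) = 11*(3*(2 + 3 - 1*3)/(3 + 3)) = 11*(3*(2 + 3 - 3)/6) = 11*(3*(1/6)*2) = 11*1 = 11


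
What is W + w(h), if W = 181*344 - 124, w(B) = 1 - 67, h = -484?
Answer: 62074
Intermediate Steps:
w(B) = -66
W = 62140 (W = 62264 - 124 = 62140)
W + w(h) = 62140 - 66 = 62074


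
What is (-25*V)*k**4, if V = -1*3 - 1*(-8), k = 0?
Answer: 0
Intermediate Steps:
V = 5 (V = -3 + 8 = 5)
(-25*V)*k**4 = -25*5*0**4 = -125*0 = 0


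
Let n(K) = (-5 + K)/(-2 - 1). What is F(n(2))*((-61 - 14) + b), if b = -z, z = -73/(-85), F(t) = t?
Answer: -6448/85 ≈ -75.859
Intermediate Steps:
n(K) = 5/3 - K/3 (n(K) = (-5 + K)/(-3) = (-5 + K)*(-1/3) = 5/3 - K/3)
z = 73/85 (z = -73*(-1/85) = 73/85 ≈ 0.85882)
b = -73/85 (b = -1*73/85 = -73/85 ≈ -0.85882)
F(n(2))*((-61 - 14) + b) = (5/3 - 1/3*2)*((-61 - 14) - 73/85) = (5/3 - 2/3)*(-75 - 73/85) = 1*(-6448/85) = -6448/85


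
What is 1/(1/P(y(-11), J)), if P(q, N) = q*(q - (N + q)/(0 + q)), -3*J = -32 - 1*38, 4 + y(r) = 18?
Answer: 476/3 ≈ 158.67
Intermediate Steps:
y(r) = 14 (y(r) = -4 + 18 = 14)
J = 70/3 (J = -(-32 - 1*38)/3 = -(-32 - 38)/3 = -1/3*(-70) = 70/3 ≈ 23.333)
P(q, N) = q*(q - (N + q)/q)
1/(1/P(y(-11), J)) = 1/(1/(14**2 - 1*70/3 - 1*14)) = 1/(1/(196 - 70/3 - 14)) = 1/(1/(476/3)) = 1/(3/476) = 476/3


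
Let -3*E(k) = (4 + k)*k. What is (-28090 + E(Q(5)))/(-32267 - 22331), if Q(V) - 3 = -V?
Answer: 42133/81897 ≈ 0.51446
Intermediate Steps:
Q(V) = 3 - V
E(k) = -k*(4 + k)/3 (E(k) = -(4 + k)*k/3 = -k*(4 + k)/3)
(-28090 + E(Q(5)))/(-32267 - 22331) = (-28090 - (3 - 1*5)*(4 + (3 - 1*5))/3)/(-32267 - 22331) = (-28090 - (3 - 5)*(4 + (3 - 5))/3)/(-54598) = (-28090 - 1/3*(-2)*(4 - 2))*(-1/54598) = (-28090 - 1/3*(-2)*2)*(-1/54598) = (-28090 + 4/3)*(-1/54598) = -84266/3*(-1/54598) = 42133/81897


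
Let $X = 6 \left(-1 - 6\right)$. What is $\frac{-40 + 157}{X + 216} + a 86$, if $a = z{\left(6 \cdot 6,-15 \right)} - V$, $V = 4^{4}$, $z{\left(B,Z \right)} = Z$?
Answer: $- \frac{1351709}{58} \approx -23305.0$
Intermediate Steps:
$X = -42$ ($X = 6 \left(-7\right) = -42$)
$V = 256$
$a = -271$ ($a = -15 - 256 = -271$)
$\frac{-40 + 157}{X + 216} + a 86 = \frac{-40 + 157}{-42 + 216} - 23306 = \frac{117}{174} - 23306 = 117 \cdot \frac{1}{174} - 23306 = \frac{39}{58} - 23306 = - \frac{1351709}{58}$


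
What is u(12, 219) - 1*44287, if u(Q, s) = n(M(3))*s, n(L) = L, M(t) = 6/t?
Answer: -43849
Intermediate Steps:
u(Q, s) = 2*s (u(Q, s) = (6/3)*s = (6*(⅓))*s = 2*s)
u(12, 219) - 1*44287 = 2*219 - 1*44287 = 438 - 44287 = -43849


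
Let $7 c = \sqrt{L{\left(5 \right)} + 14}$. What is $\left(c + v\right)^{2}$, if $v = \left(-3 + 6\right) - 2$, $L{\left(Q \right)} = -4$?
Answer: $\frac{\left(7 + \sqrt{10}\right)^{2}}{49} \approx 2.1076$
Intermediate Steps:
$v = 1$ ($v = 3 - 2 = 1$)
$c = \frac{\sqrt{10}}{7}$ ($c = \frac{\sqrt{-4 + 14}}{7} = \frac{\sqrt{10}}{7} \approx 0.45175$)
$\left(c + v\right)^{2} = \left(\frac{\sqrt{10}}{7} + 1\right)^{2} = \left(1 + \frac{\sqrt{10}}{7}\right)^{2}$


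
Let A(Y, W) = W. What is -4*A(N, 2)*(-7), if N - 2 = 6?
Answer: 56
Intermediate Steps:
N = 8 (N = 2 + 6 = 8)
-4*A(N, 2)*(-7) = -4*2*(-7) = -8*(-7) = 56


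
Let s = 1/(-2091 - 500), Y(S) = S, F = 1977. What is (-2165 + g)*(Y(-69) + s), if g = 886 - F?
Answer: 582107680/2591 ≈ 2.2467e+5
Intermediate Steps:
g = -1091 (g = 886 - 1*1977 = 886 - 1977 = -1091)
s = -1/2591 (s = 1/(-2591) = -1/2591 ≈ -0.00038595)
(-2165 + g)*(Y(-69) + s) = (-2165 - 1091)*(-69 - 1/2591) = -3256*(-178780/2591) = 582107680/2591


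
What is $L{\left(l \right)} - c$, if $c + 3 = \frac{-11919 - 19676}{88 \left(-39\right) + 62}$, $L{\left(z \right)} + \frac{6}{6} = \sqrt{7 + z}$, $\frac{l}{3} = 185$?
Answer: $- \frac{4971}{674} + \sqrt{562} \approx 16.331$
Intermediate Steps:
$l = 555$ ($l = 3 \cdot 185 = 555$)
$L{\left(z \right)} = -1 + \sqrt{7 + z}$
$c = \frac{4297}{674}$ ($c = -3 + \frac{-11919 - 19676}{88 \left(-39\right) + 62} = -3 - \frac{31595}{-3432 + 62} = -3 - \frac{31595}{-3370} = -3 - - \frac{6319}{674} = -3 + \frac{6319}{674} = \frac{4297}{674} \approx 6.3754$)
$L{\left(l \right)} - c = \left(-1 + \sqrt{7 + 555}\right) - \frac{4297}{674} = \left(-1 + \sqrt{562}\right) - \frac{4297}{674} = - \frac{4971}{674} + \sqrt{562}$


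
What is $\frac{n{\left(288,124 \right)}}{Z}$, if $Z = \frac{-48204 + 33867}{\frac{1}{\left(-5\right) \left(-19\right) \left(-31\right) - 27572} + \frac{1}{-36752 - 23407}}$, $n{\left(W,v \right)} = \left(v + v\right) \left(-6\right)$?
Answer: $- \frac{44975296}{8773633258137} \approx -5.1262 \cdot 10^{-6}$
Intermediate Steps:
$n{\left(W,v \right)} = - 12 v$ ($n{\left(W,v \right)} = 2 v \left(-6\right) = - 12 v$)
$Z = \frac{26320899774411}{90676}$ ($Z = - \frac{14337}{\frac{1}{95 \left(-31\right) - 27572} + \frac{1}{-60159}} = - \frac{14337}{\frac{1}{-2945 - 27572} - \frac{1}{60159}} = - \frac{14337}{\frac{1}{-30517} - \frac{1}{60159}} = - \frac{14337}{- \frac{1}{30517} - \frac{1}{60159}} = - \frac{14337}{- \frac{90676}{1835872203}} = \left(-14337\right) \left(- \frac{1835872203}{90676}\right) = \frac{26320899774411}{90676} \approx 2.9027 \cdot 10^{8}$)
$\frac{n{\left(288,124 \right)}}{Z} = \frac{\left(-12\right) 124}{\frac{26320899774411}{90676}} = \left(-1488\right) \frac{90676}{26320899774411} = - \frac{44975296}{8773633258137}$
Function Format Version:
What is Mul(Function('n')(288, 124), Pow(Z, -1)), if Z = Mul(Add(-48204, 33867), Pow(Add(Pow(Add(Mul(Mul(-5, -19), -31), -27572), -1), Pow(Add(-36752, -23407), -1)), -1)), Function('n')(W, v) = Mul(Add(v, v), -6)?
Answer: Rational(-44975296, 8773633258137) ≈ -5.1262e-6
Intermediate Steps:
Function('n')(W, v) = Mul(-12, v) (Function('n')(W, v) = Mul(Mul(2, v), -6) = Mul(-12, v))
Z = Rational(26320899774411, 90676) (Z = Mul(-14337, Pow(Add(Pow(Add(Mul(95, -31), -27572), -1), Pow(-60159, -1)), -1)) = Mul(-14337, Pow(Add(Pow(Add(-2945, -27572), -1), Rational(-1, 60159)), -1)) = Mul(-14337, Pow(Add(Pow(-30517, -1), Rational(-1, 60159)), -1)) = Mul(-14337, Pow(Add(Rational(-1, 30517), Rational(-1, 60159)), -1)) = Mul(-14337, Pow(Rational(-90676, 1835872203), -1)) = Mul(-14337, Rational(-1835872203, 90676)) = Rational(26320899774411, 90676) ≈ 2.9027e+8)
Mul(Function('n')(288, 124), Pow(Z, -1)) = Mul(Mul(-12, 124), Pow(Rational(26320899774411, 90676), -1)) = Mul(-1488, Rational(90676, 26320899774411)) = Rational(-44975296, 8773633258137)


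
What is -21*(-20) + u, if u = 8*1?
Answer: 428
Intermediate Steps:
u = 8
-21*(-20) + u = -21*(-20) + 8 = 420 + 8 = 428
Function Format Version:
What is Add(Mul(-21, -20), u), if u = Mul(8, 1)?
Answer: 428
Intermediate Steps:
u = 8
Add(Mul(-21, -20), u) = Add(Mul(-21, -20), 8) = Add(420, 8) = 428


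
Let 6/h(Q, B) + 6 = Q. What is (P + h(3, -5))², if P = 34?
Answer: 1024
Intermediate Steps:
h(Q, B) = 6/(-6 + Q)
(P + h(3, -5))² = (34 + 6/(-6 + 3))² = (34 + 6/(-3))² = (34 + 6*(-⅓))² = (34 - 2)² = 32² = 1024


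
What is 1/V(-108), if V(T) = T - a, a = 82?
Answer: -1/190 ≈ -0.0052632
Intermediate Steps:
V(T) = -82 + T (V(T) = T - 1*82 = T - 82 = -82 + T)
1/V(-108) = 1/(-82 - 108) = 1/(-190) = -1/190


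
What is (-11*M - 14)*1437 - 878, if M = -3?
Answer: 26425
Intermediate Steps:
(-11*M - 14)*1437 - 878 = (-11*(-3) - 14)*1437 - 878 = (33 - 14)*1437 - 878 = 19*1437 - 878 = 27303 - 878 = 26425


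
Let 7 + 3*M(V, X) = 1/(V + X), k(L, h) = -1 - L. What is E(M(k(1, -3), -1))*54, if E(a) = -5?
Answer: -270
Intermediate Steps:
M(V, X) = -7/3 + 1/(3*(V + X))
E(M(k(1, -3), -1))*54 = -5*54 = -270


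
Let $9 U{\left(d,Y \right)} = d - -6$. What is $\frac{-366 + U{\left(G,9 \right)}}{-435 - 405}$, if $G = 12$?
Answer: $\frac{13}{30} \approx 0.43333$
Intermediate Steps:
$U{\left(d,Y \right)} = \frac{2}{3} + \frac{d}{9}$ ($U{\left(d,Y \right)} = \frac{d - -6}{9} = \frac{d + 6}{9} = \frac{6 + d}{9} = \frac{2}{3} + \frac{d}{9}$)
$\frac{-366 + U{\left(G,9 \right)}}{-435 - 405} = \frac{-366 + \left(\frac{2}{3} + \frac{1}{9} \cdot 12\right)}{-435 - 405} = \frac{-366 + \left(\frac{2}{3} + \frac{4}{3}\right)}{-840} = \left(-366 + 2\right) \left(- \frac{1}{840}\right) = \left(-364\right) \left(- \frac{1}{840}\right) = \frac{13}{30}$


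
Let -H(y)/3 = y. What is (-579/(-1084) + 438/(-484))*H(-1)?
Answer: -145917/131164 ≈ -1.1125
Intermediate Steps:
H(y) = -3*y
(-579/(-1084) + 438/(-484))*H(-1) = (-579/(-1084) + 438/(-484))*(-3*(-1)) = (-579*(-1/1084) + 438*(-1/484))*3 = (579/1084 - 219/242)*3 = -48639/131164*3 = -145917/131164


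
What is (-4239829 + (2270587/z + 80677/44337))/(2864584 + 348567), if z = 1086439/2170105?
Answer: 14236548611466451/154775703401196393 ≈ 0.091982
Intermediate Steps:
z = 1086439/2170105 (z = 1086439*(1/2170105) = 1086439/2170105 ≈ 0.50064)
(-4239829 + (2270587/z + 80677/44337))/(2864584 + 348567) = (-4239829 + (2270587/(1086439/2170105) + 80677/44337))/(2864584 + 348567) = (-4239829 + (2270587*(2170105/1086439) + 80677*(1/44337)))/3213151 = (-4239829 + (4927412201635/1086439 + 80677/44337))*(1/3213151) = (-4239829 + 218466762434530198/48169445943)*(1/3213151) = (14236548611466451/48169445943)*(1/3213151) = 14236548611466451/154775703401196393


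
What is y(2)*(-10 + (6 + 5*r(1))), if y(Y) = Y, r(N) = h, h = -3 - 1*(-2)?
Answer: -18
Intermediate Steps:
h = -1 (h = -3 + 2 = -1)
r(N) = -1
y(2)*(-10 + (6 + 5*r(1))) = 2*(-10 + (6 + 5*(-1))) = 2*(-10 + (6 - 5)) = 2*(-10 + 1) = 2*(-9) = -18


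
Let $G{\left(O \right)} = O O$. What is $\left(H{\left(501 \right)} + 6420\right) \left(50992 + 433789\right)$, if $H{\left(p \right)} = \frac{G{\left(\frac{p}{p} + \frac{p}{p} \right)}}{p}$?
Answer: $\frac{1559261243144}{501} \approx 3.1123 \cdot 10^{9}$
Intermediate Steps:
$G{\left(O \right)} = O^{2}$
$H{\left(p \right)} = \frac{4}{p}$ ($H{\left(p \right)} = \frac{\left(\frac{p}{p} + \frac{p}{p}\right)^{2}}{p} = \frac{\left(1 + 1\right)^{2}}{p} = \frac{2^{2}}{p} = \frac{4}{p}$)
$\left(H{\left(501 \right)} + 6420\right) \left(50992 + 433789\right) = \left(\frac{4}{501} + 6420\right) \left(50992 + 433789\right) = \left(4 \cdot \frac{1}{501} + 6420\right) 484781 = \left(\frac{4}{501} + 6420\right) 484781 = \frac{3216424}{501} \cdot 484781 = \frac{1559261243144}{501}$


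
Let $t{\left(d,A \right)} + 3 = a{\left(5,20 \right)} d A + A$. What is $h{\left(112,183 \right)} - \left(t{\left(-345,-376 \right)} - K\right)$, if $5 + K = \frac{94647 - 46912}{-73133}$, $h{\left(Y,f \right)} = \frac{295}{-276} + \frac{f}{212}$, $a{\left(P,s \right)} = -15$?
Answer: $\frac{520498909707383}{267447381} \approx 1.9462 \cdot 10^{6}$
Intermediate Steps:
$h{\left(Y,f \right)} = - \frac{295}{276} + \frac{f}{212}$ ($h{\left(Y,f \right)} = 295 \left(- \frac{1}{276}\right) + f \frac{1}{212} = - \frac{295}{276} + \frac{f}{212}$)
$K = - \frac{413400}{73133}$ ($K = -5 + \frac{94647 - 46912}{-73133} = -5 + \left(94647 - 46912\right) \left(- \frac{1}{73133}\right) = -5 + 47735 \left(- \frac{1}{73133}\right) = -5 - \frac{47735}{73133} = - \frac{413400}{73133} \approx -5.6527$)
$t{\left(d,A \right)} = -3 + A - 15 A d$ ($t{\left(d,A \right)} = -3 + \left(- 15 d A + A\right) = -3 - \left(- A + 15 A d\right) = -3 + A - 15 A d$)
$h{\left(112,183 \right)} - \left(t{\left(-345,-376 \right)} - K\right) = \left(- \frac{295}{276} + \frac{1}{212} \cdot 183\right) - \left(\left(-3 - 376 - \left(-5640\right) \left(-345\right)\right) - - \frac{413400}{73133}\right) = \left(- \frac{295}{276} + \frac{183}{212}\right) - \left(\left(-3 - 376 - 1945800\right) + \frac{413400}{73133}\right) = - \frac{752}{3657} - \left(-1946179 + \frac{413400}{73133}\right) = - \frac{752}{3657} - - \frac{142329495407}{73133} = - \frac{752}{3657} + \frac{142329495407}{73133} = \frac{520498909707383}{267447381}$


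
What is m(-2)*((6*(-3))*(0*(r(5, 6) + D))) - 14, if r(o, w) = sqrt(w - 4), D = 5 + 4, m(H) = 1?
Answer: -14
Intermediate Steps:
D = 9
r(o, w) = sqrt(-4 + w)
m(-2)*((6*(-3))*(0*(r(5, 6) + D))) - 14 = 1*((6*(-3))*(0*(sqrt(-4 + 6) + 9))) - 14 = 1*(-0*(sqrt(2) + 9)) - 14 = 1*(-0*(9 + sqrt(2))) - 14 = 1*(-18*0) - 14 = 1*0 - 14 = 0 - 14 = -14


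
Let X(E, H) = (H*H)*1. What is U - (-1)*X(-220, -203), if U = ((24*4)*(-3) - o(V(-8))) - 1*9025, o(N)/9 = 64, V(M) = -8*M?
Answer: 31320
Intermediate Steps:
X(E, H) = H² (X(E, H) = H²*1 = H²)
o(N) = 576 (o(N) = 9*64 = 576)
U = -9889 (U = ((24*4)*(-3) - 1*576) - 1*9025 = (96*(-3) - 576) - 9025 = (-288 - 576) - 9025 = -864 - 9025 = -9889)
U - (-1)*X(-220, -203) = -9889 - (-1)*(-203)² = -9889 - (-1)*41209 = -9889 - 1*(-41209) = -9889 + 41209 = 31320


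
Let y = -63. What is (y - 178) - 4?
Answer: -245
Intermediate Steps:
(y - 178) - 4 = (-63 - 178) - 4 = -241 - 4 = -245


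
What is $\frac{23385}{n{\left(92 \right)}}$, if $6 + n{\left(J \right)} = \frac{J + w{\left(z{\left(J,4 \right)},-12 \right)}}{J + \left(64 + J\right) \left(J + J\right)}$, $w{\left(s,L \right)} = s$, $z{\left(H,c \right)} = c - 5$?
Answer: $- \frac{134678892}{34537} \approx -3899.6$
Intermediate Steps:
$z{\left(H,c \right)} = -5 + c$
$n{\left(J \right)} = -6 + \frac{-1 + J}{J + 2 J \left(64 + J\right)}$ ($n{\left(J \right)} = -6 + \frac{J + \left(-5 + 4\right)}{J + \left(64 + J\right) \left(J + J\right)} = -6 + \frac{J - 1}{J + \left(64 + J\right) 2 J} = -6 + \frac{-1 + J}{J + 2 J \left(64 + J\right)}$)
$\frac{23385}{n{\left(92 \right)}} = \frac{23385}{\frac{1}{92} \frac{1}{129 + 2 \cdot 92} \left(-1 - 71116 - 12 \cdot 92^{2}\right)} = \frac{23385}{\frac{1}{92} \frac{1}{129 + 184} \left(-1 - 71116 - 101568\right)} = \frac{23385}{\frac{1}{92} \cdot \frac{1}{313} \left(-1 - 71116 - 101568\right)} = \frac{23385}{\frac{1}{92} \cdot \frac{1}{313} \left(-172685\right)} = \frac{23385}{- \frac{172685}{28796}} = 23385 \left(- \frac{28796}{172685}\right) = - \frac{134678892}{34537}$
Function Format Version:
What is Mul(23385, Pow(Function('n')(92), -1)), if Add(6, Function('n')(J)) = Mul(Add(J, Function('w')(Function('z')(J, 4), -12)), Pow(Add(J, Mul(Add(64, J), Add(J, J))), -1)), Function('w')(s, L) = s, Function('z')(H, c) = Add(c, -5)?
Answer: Rational(-134678892, 34537) ≈ -3899.6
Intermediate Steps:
Function('z')(H, c) = Add(-5, c)
Function('n')(J) = Add(-6, Mul(Pow(Add(J, Mul(2, J, Add(64, J))), -1), Add(-1, J))) (Function('n')(J) = Add(-6, Mul(Add(J, Add(-5, 4)), Pow(Add(J, Mul(Add(64, J), Add(J, J))), -1))) = Add(-6, Mul(Add(J, -1), Pow(Add(J, Mul(Add(64, J), Mul(2, J))), -1))) = Add(-6, Mul(Add(-1, J), Pow(Add(J, Mul(2, J, Add(64, J))), -1))) = Add(-6, Mul(Pow(Add(J, Mul(2, J, Add(64, J))), -1), Add(-1, J))))
Mul(23385, Pow(Function('n')(92), -1)) = Mul(23385, Pow(Mul(Pow(92, -1), Pow(Add(129, Mul(2, 92)), -1), Add(-1, Mul(-773, 92), Mul(-12, Pow(92, 2)))), -1)) = Mul(23385, Pow(Mul(Rational(1, 92), Pow(Add(129, 184), -1), Add(-1, -71116, Mul(-12, 8464))), -1)) = Mul(23385, Pow(Mul(Rational(1, 92), Pow(313, -1), Add(-1, -71116, -101568)), -1)) = Mul(23385, Pow(Mul(Rational(1, 92), Rational(1, 313), -172685), -1)) = Mul(23385, Pow(Rational(-172685, 28796), -1)) = Mul(23385, Rational(-28796, 172685)) = Rational(-134678892, 34537)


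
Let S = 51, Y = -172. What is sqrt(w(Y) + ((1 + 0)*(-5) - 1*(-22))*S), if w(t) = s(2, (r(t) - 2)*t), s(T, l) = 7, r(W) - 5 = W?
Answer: sqrt(874) ≈ 29.563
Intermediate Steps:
r(W) = 5 + W
w(t) = 7
sqrt(w(Y) + ((1 + 0)*(-5) - 1*(-22))*S) = sqrt(7 + ((1 + 0)*(-5) - 1*(-22))*51) = sqrt(7 + (1*(-5) + 22)*51) = sqrt(7 + (-5 + 22)*51) = sqrt(7 + 17*51) = sqrt(7 + 867) = sqrt(874)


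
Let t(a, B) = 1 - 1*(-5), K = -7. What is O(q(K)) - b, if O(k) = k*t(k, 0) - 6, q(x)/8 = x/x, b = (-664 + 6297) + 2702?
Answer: -8293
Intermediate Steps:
t(a, B) = 6 (t(a, B) = 1 + 5 = 6)
b = 8335 (b = 5633 + 2702 = 8335)
q(x) = 8 (q(x) = 8*(x/x) = 8*1 = 8)
O(k) = -6 + 6*k (O(k) = k*6 - 6 = 6*k - 6 = -6 + 6*k)
O(q(K)) - b = (-6 + 6*8) - 1*8335 = (-6 + 48) - 8335 = 42 - 8335 = -8293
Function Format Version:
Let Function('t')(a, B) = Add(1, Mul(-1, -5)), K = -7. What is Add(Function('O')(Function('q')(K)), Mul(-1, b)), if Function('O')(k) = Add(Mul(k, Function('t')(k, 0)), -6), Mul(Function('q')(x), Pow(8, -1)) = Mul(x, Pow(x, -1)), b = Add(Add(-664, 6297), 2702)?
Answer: -8293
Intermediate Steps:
Function('t')(a, B) = 6 (Function('t')(a, B) = Add(1, 5) = 6)
b = 8335 (b = Add(5633, 2702) = 8335)
Function('q')(x) = 8 (Function('q')(x) = Mul(8, Mul(x, Pow(x, -1))) = Mul(8, 1) = 8)
Function('O')(k) = Add(-6, Mul(6, k)) (Function('O')(k) = Add(Mul(k, 6), -6) = Add(Mul(6, k), -6) = Add(-6, Mul(6, k)))
Add(Function('O')(Function('q')(K)), Mul(-1, b)) = Add(Add(-6, Mul(6, 8)), Mul(-1, 8335)) = Add(Add(-6, 48), -8335) = Add(42, -8335) = -8293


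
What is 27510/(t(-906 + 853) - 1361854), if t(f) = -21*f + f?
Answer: -4585/226799 ≈ -0.020216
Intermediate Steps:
t(f) = -20*f
27510/(t(-906 + 853) - 1361854) = 27510/(-20*(-906 + 853) - 1361854) = 27510/(-20*(-53) - 1361854) = 27510/(1060 - 1361854) = 27510/(-1360794) = 27510*(-1/1360794) = -4585/226799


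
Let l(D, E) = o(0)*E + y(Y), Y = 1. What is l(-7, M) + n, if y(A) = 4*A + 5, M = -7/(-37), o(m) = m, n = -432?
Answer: -423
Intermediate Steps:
M = 7/37 (M = -7*(-1/37) = 7/37 ≈ 0.18919)
y(A) = 5 + 4*A
l(D, E) = 9 (l(D, E) = 0*E + (5 + 4*1) = 0 + (5 + 4) = 0 + 9 = 9)
l(-7, M) + n = 9 - 432 = -423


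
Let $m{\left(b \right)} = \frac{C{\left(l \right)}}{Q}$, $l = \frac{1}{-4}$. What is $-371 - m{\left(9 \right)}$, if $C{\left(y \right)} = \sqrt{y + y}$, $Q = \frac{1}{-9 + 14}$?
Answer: $-371 - \frac{5 i \sqrt{2}}{2} \approx -371.0 - 3.5355 i$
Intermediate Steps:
$Q = \frac{1}{5} \approx 0.2$
$l = - \frac{1}{4} \approx -0.25$
$C{\left(y \right)} = \sqrt{2} \sqrt{y}$ ($C{\left(y \right)} = \sqrt{2 y} = \sqrt{2} \sqrt{y}$)
$m{\left(b \right)} = \frac{5 i \sqrt{2}}{2}$ ($m{\left(b \right)} = \sqrt{2} \sqrt{- \frac{1}{4}} \frac{1}{\frac{1}{5}} = \sqrt{2} \frac{i}{2} \cdot 5 = \frac{i \sqrt{2}}{2} \cdot 5 = \frac{5 i \sqrt{2}}{2}$)
$-371 - m{\left(9 \right)} = -371 - \frac{5 i \sqrt{2}}{2}$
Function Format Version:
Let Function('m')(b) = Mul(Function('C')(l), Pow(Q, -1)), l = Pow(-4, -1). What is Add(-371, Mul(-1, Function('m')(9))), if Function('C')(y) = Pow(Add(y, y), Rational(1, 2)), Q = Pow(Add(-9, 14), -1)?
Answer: Add(-371, Mul(Rational(-5, 2), I, Pow(2, Rational(1, 2)))) ≈ Add(-371.00, Mul(-3.5355, I))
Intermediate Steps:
Q = Rational(1, 5) (Q = Pow(5, -1) = Rational(1, 5) ≈ 0.20000)
l = Rational(-1, 4) ≈ -0.25000
Function('C')(y) = Mul(Pow(2, Rational(1, 2)), Pow(y, Rational(1, 2))) (Function('C')(y) = Pow(Mul(2, y), Rational(1, 2)) = Mul(Pow(2, Rational(1, 2)), Pow(y, Rational(1, 2))))
Function('m')(b) = Mul(Rational(5, 2), I, Pow(2, Rational(1, 2))) (Function('m')(b) = Mul(Mul(Pow(2, Rational(1, 2)), Pow(Rational(-1, 4), Rational(1, 2))), Pow(Rational(1, 5), -1)) = Mul(Mul(Pow(2, Rational(1, 2)), Mul(Rational(1, 2), I)), 5) = Mul(Mul(Rational(1, 2), I, Pow(2, Rational(1, 2))), 5) = Mul(Rational(5, 2), I, Pow(2, Rational(1, 2))))
Add(-371, Mul(-1, Function('m')(9))) = Add(-371, Mul(-1, Mul(Rational(5, 2), I, Pow(2, Rational(1, 2))))) = Add(-371, Mul(Rational(-5, 2), I, Pow(2, Rational(1, 2))))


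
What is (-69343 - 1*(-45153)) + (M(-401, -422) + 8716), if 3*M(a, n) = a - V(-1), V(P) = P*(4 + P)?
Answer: -46820/3 ≈ -15607.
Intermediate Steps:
M(a, n) = 1 + a/3 (M(a, n) = (a - (-1)*(4 - 1))/3 = (a - (-1)*3)/3 = (a - 1*(-3))/3 = (a + 3)/3 = (3 + a)/3 = 1 + a/3)
(-69343 - 1*(-45153)) + (M(-401, -422) + 8716) = (-69343 - 1*(-45153)) + ((1 + (1/3)*(-401)) + 8716) = (-69343 + 45153) + ((1 - 401/3) + 8716) = -24190 + (-398/3 + 8716) = -24190 + 25750/3 = -46820/3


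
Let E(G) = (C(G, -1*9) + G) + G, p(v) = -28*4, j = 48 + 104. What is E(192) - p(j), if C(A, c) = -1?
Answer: 495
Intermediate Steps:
j = 152
p(v) = -112
E(G) = -1 + 2*G (E(G) = (-1 + G) + G = -1 + 2*G)
E(192) - p(j) = (-1 + 2*192) - 1*(-112) = (-1 + 384) + 112 = 383 + 112 = 495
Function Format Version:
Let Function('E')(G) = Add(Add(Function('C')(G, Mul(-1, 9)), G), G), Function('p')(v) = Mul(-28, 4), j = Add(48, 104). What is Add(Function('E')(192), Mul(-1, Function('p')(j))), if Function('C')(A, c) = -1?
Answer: 495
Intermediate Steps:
j = 152
Function('p')(v) = -112
Function('E')(G) = Add(-1, Mul(2, G)) (Function('E')(G) = Add(Add(-1, G), G) = Add(-1, Mul(2, G)))
Add(Function('E')(192), Mul(-1, Function('p')(j))) = Add(Add(-1, Mul(2, 192)), Mul(-1, -112)) = Add(Add(-1, 384), 112) = Add(383, 112) = 495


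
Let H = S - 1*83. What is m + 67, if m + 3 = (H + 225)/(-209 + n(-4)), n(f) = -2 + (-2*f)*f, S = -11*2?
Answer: 5144/81 ≈ 63.506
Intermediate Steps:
S = -22
H = -105 (H = -22 - 1*83 = -22 - 83 = -105)
n(f) = -2 - 2*f²
m = -283/81 (m = -3 + (-105 + 225)/(-209 + (-2 - 2*(-4)²)) = -3 + 120/(-209 + (-2 - 2*16)) = -3 + 120/(-209 + (-2 - 32)) = -3 + 120/(-209 - 34) = -3 + 120/(-243) = -3 + 120*(-1/243) = -3 - 40/81 = -283/81 ≈ -3.4938)
m + 67 = -283/81 + 67 = 5144/81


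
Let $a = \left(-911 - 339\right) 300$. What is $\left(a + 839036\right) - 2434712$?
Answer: $-1970676$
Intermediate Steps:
$a = -375000$ ($a = \left(-1250\right) 300 = -375000$)
$\left(a + 839036\right) - 2434712 = \left(-375000 + 839036\right) - 2434712 = 464036 - 2434712 = -1970676$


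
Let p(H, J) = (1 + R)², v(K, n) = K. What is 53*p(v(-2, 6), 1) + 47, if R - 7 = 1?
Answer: 4340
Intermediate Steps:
R = 8 (R = 7 + 1 = 8)
p(H, J) = 81 (p(H, J) = (1 + 8)² = 9² = 81)
53*p(v(-2, 6), 1) + 47 = 53*81 + 47 = 4293 + 47 = 4340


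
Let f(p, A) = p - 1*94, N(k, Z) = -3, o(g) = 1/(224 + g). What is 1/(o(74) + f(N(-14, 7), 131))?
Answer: -298/28905 ≈ -0.010310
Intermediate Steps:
f(p, A) = -94 + p (f(p, A) = p - 94 = -94 + p)
1/(o(74) + f(N(-14, 7), 131)) = 1/(1/(224 + 74) + (-94 - 3)) = 1/(1/298 - 97) = 1/(-28905/298) = -298/28905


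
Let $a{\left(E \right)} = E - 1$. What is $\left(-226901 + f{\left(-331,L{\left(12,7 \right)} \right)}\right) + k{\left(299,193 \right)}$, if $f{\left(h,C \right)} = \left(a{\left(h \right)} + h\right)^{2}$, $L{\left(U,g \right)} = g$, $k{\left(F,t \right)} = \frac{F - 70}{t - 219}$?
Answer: $\frac{5529139}{26} \approx 2.1266 \cdot 10^{5}$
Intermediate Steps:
$a{\left(E \right)} = -1 + E$ ($a{\left(E \right)} = E - 1 = -1 + E$)
$k{\left(F,t \right)} = \frac{-70 + F}{-219 + t}$
$f{\left(h,C \right)} = \left(-1 + 2 h\right)^{2}$ ($f{\left(h,C \right)} = \left(\left(-1 + h\right) + h\right)^{2} = \left(-1 + 2 h\right)^{2}$)
$\left(-226901 + f{\left(-331,L{\left(12,7 \right)} \right)}\right) + k{\left(299,193 \right)} = \left(-226901 + \left(-1 + 2 \left(-331\right)\right)^{2}\right) + \frac{-70 + 299}{-219 + 193} = \left(-226901 + \left(-1 - 662\right)^{2}\right) + \frac{1}{-26} \cdot 229 = \left(-226901 + \left(-663\right)^{2}\right) - \frac{229}{26} = \left(-226901 + 439569\right) - \frac{229}{26} = 212668 - \frac{229}{26} = \frac{5529139}{26}$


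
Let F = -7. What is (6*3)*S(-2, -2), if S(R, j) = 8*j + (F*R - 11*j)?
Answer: 360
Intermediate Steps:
S(R, j) = -7*R - 3*j (S(R, j) = 8*j + (-7*R - 11*j) = 8*j + (-11*j - 7*R) = -7*R - 3*j)
(6*3)*S(-2, -2) = (6*3)*(-7*(-2) - 3*(-2)) = 18*(14 + 6) = 18*20 = 360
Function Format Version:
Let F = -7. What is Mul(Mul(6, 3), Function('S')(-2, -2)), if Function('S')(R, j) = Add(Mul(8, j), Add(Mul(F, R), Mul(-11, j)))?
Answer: 360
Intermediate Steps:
Function('S')(R, j) = Add(Mul(-7, R), Mul(-3, j)) (Function('S')(R, j) = Add(Mul(8, j), Add(Mul(-7, R), Mul(-11, j))) = Add(Mul(8, j), Add(Mul(-11, j), Mul(-7, R))) = Add(Mul(-7, R), Mul(-3, j)))
Mul(Mul(6, 3), Function('S')(-2, -2)) = Mul(Mul(6, 3), Add(Mul(-7, -2), Mul(-3, -2))) = Mul(18, Add(14, 6)) = Mul(18, 20) = 360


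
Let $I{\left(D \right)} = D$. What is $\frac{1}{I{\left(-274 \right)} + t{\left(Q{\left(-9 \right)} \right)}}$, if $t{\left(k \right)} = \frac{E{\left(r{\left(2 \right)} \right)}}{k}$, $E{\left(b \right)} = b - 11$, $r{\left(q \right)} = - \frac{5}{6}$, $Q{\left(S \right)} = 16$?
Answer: $- \frac{96}{26375} \approx -0.0036398$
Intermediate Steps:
$r{\left(q \right)} = - \frac{5}{6}$ ($r{\left(q \right)} = \left(-5\right) \frac{1}{6} = - \frac{5}{6}$)
$E{\left(b \right)} = -11 + b$
$t{\left(k \right)} = - \frac{71}{6 k}$ ($t{\left(k \right)} = \frac{-11 - \frac{5}{6}}{k} = - \frac{71}{6 k}$)
$\frac{1}{I{\left(-274 \right)} + t{\left(Q{\left(-9 \right)} \right)}} = \frac{1}{-274 - \frac{71}{6 \cdot 16}} = \frac{1}{-274 - \frac{71}{96}} = \frac{1}{- \frac{26375}{96}} = - \frac{96}{26375}$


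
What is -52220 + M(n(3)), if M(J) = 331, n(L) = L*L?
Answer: -51889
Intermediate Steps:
n(L) = L²
-52220 + M(n(3)) = -52220 + 331 = -51889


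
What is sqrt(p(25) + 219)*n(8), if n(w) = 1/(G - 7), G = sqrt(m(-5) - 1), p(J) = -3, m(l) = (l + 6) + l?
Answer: -7*sqrt(6)/9 - I*sqrt(30)/9 ≈ -1.9052 - 0.60858*I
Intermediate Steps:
m(l) = 6 + 2*l (m(l) = (6 + l) + l = 6 + 2*l)
G = I*sqrt(5) (G = sqrt((6 + 2*(-5)) - 1) = sqrt((6 - 10) - 1) = sqrt(-4 - 1) = sqrt(-5) = I*sqrt(5) ≈ 2.2361*I)
n(w) = 1/(-7 + I*sqrt(5)) (n(w) = 1/(I*sqrt(5) - 7) = 1/(-7 + I*sqrt(5)))
sqrt(p(25) + 219)*n(8) = sqrt(-3 + 219)*(-7/54 - I*sqrt(5)/54) = sqrt(216)*(-7/54 - I*sqrt(5)/54) = (6*sqrt(6))*(-7/54 - I*sqrt(5)/54) = 6*sqrt(6)*(-7/54 - I*sqrt(5)/54)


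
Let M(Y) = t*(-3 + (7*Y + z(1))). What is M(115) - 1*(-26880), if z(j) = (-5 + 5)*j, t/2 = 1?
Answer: 28484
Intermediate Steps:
t = 2 (t = 2*1 = 2)
z(j) = 0 (z(j) = 0*j = 0)
M(Y) = -6 + 14*Y (M(Y) = 2*(-3 + (7*Y + 0)) = 2*(-3 + 7*Y) = -6 + 14*Y)
M(115) - 1*(-26880) = (-6 + 14*115) - 1*(-26880) = (-6 + 1610) + 26880 = 1604 + 26880 = 28484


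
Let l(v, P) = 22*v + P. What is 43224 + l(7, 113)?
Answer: 43491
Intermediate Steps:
l(v, P) = P + 22*v
43224 + l(7, 113) = 43224 + (113 + 22*7) = 43224 + (113 + 154) = 43224 + 267 = 43491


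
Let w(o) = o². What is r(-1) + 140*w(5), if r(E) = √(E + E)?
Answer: 3500 + I*√2 ≈ 3500.0 + 1.4142*I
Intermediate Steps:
r(E) = √2*√E (r(E) = √(2*E) = √2*√E)
r(-1) + 140*w(5) = √2*√(-1) + 140*5² = √2*I + 140*25 = I*√2 + 3500 = 3500 + I*√2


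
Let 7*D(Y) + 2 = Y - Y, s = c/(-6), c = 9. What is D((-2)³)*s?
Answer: 3/7 ≈ 0.42857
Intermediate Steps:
s = -3/2 (s = 9/(-6) = 9*(-⅙) = -3/2 ≈ -1.5000)
D(Y) = -2/7 (D(Y) = -2/7 + (Y - Y)/7 = -2/7 + (⅐)*0 = -2/7 + 0 = -2/7)
D((-2)³)*s = -2/7*(-3/2) = 3/7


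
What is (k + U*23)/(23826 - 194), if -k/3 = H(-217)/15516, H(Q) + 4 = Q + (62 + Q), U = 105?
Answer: 3122689/30556176 ≈ 0.10220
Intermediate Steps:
H(Q) = 58 + 2*Q (H(Q) = -4 + (Q + (62 + Q)) = -4 + (62 + 2*Q) = 58 + 2*Q)
k = 94/1293 (k = -3*(58 + 2*(-217))/15516 = -3*(58 - 434)/15516 = -(-1128)/15516 = -3*(-94/3879) = 94/1293 ≈ 0.072699)
(k + U*23)/(23826 - 194) = (94/1293 + 105*23)/(23826 - 194) = (94/1293 + 2415)/23632 = (3122689/1293)*(1/23632) = 3122689/30556176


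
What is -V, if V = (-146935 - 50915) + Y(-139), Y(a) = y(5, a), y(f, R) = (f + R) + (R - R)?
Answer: 197984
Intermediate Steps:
y(f, R) = R + f (y(f, R) = (R + f) + 0 = R + f)
Y(a) = 5 + a (Y(a) = a + 5 = 5 + a)
V = -197984 (V = (-146935 - 50915) + (5 - 139) = -197850 - 134 = -197984)
-V = -1*(-197984) = 197984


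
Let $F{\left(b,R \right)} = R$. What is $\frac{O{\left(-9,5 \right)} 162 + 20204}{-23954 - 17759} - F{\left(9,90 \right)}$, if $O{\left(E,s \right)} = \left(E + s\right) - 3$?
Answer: $- \frac{3773240}{41713} \approx -90.457$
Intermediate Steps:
$O{\left(E,s \right)} = -3 + E + s$
$\frac{O{\left(-9,5 \right)} 162 + 20204}{-23954 - 17759} - F{\left(9,90 \right)} = \frac{\left(-3 - 9 + 5\right) 162 + 20204}{-23954 - 17759} - 90 = \frac{\left(-7\right) 162 + 20204}{-41713} - 90 = \left(-1134 + 20204\right) \left(- \frac{1}{41713}\right) - 90 = 19070 \left(- \frac{1}{41713}\right) - 90 = - \frac{19070}{41713} - 90 = - \frac{3773240}{41713}$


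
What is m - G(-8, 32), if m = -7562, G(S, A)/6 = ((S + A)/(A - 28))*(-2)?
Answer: -7490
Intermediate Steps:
G(S, A) = -12*(A + S)/(-28 + A) (G(S, A) = 6*(((S + A)/(A - 28))*(-2)) = 6*(((A + S)/(-28 + A))*(-2)) = 6*(-2*(A + S)/(-28 + A)) = -12*(A + S)/(-28 + A))
m - G(-8, 32) = -7562 - 12*(-1*32 - 1*(-8))/(-28 + 32) = -7562 - 12*(-32 + 8)/4 = -7562 - 12*(-24)/4 = -7562 - 1*(-72) = -7562 + 72 = -7490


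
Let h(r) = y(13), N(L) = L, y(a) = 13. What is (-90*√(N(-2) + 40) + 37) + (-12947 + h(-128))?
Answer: -12897 - 90*√38 ≈ -13452.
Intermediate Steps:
h(r) = 13
(-90*√(N(-2) + 40) + 37) + (-12947 + h(-128)) = (-90*√(-2 + 40) + 37) + (-12947 + 13) = (-90*√38 + 37) - 12934 = (37 - 90*√38) - 12934 = -12897 - 90*√38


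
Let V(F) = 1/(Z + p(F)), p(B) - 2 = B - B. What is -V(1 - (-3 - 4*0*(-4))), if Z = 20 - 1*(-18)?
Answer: -1/40 ≈ -0.025000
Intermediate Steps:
p(B) = 2 (p(B) = 2 + (B - B) = 2 + 0 = 2)
Z = 38 (Z = 20 + 18 = 38)
V(F) = 1/40 (V(F) = 1/(38 + 2) = 1/40)
-V(1 - (-3 - 4*0*(-4))) = -1*1/40 = -1/40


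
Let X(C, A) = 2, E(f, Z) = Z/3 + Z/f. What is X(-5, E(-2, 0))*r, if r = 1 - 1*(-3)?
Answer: 8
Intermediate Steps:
E(f, Z) = Z/3 + Z/f (E(f, Z) = Z*(⅓) + Z/f = Z/3 + Z/f)
r = 4 (r = 1 + 3 = 4)
X(-5, E(-2, 0))*r = 2*4 = 8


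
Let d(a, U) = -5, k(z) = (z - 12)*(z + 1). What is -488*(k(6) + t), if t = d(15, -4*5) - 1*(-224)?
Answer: -86376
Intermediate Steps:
k(z) = (1 + z)*(-12 + z) (k(z) = (-12 + z)*(1 + z) = (1 + z)*(-12 + z))
t = 219 (t = -5 - 1*(-224) = -5 + 224 = 219)
-488*(k(6) + t) = -488*((-12 + 6² - 11*6) + 219) = -488*((-12 + 36 - 66) + 219) = -488*(-42 + 219) = -488*177 = -86376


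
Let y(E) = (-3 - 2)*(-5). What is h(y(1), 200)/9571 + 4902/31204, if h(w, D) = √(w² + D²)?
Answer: 2451/15602 + 25*√65/9571 ≈ 0.17815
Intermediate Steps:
y(E) = 25 (y(E) = -5*(-5) = 25)
h(w, D) = √(D² + w²)
h(y(1), 200)/9571 + 4902/31204 = √(200² + 25²)/9571 + 4902/31204 = √(40000 + 625)*(1/9571) + 4902*(1/31204) = √40625*(1/9571) + 2451/15602 = (25*√65)*(1/9571) + 2451/15602 = 25*√65/9571 + 2451/15602 = 2451/15602 + 25*√65/9571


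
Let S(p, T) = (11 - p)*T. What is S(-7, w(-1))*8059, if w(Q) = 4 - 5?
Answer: -145062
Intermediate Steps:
w(Q) = -1
S(p, T) = T*(11 - p)
S(-7, w(-1))*8059 = -(11 - 1*(-7))*8059 = -(11 + 7)*8059 = -1*18*8059 = -18*8059 = -145062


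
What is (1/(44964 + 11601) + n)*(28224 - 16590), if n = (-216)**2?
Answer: 10234416773798/18855 ≈ 5.4280e+8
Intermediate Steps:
n = 46656
(1/(44964 + 11601) + n)*(28224 - 16590) = (1/(44964 + 11601) + 46656)*(28224 - 16590) = (1/56565 + 46656)*11634 = (2639096641/56565)*11634 = 10234416773798/18855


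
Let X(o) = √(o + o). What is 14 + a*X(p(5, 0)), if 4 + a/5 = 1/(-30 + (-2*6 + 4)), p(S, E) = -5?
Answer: 14 - 765*I*√10/38 ≈ 14.0 - 63.662*I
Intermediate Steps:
X(o) = √2*√o (X(o) = √(2*o) = √2*√o)
a = -765/38 (a = -20 + 5/(-30 + (-2*6 + 4)) = -20 + 5/(-30 + (-12 + 4)) = -20 + 5/(-30 - 8) = -20 + 5/(-38) = -20 + 5*(-1/38) = -20 - 5/38 = -765/38 ≈ -20.132)
14 + a*X(p(5, 0)) = 14 - 765*√2*√(-5)/38 = 14 - 765*√2*I*√5/38 = 14 - 765*I*√10/38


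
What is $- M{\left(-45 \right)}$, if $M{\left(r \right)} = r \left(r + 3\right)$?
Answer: $-1890$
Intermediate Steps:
$M{\left(r \right)} = r \left(3 + r\right)$
$- M{\left(-45 \right)} = - \left(-45\right) \left(3 - 45\right) = - \left(-45\right) \left(-42\right) = \left(-1\right) 1890 = -1890$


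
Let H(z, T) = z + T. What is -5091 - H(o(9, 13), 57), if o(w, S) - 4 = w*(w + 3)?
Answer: -5260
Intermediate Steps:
o(w, S) = 4 + w*(3 + w) (o(w, S) = 4 + w*(w + 3) = 4 + w*(3 + w))
H(z, T) = T + z
-5091 - H(o(9, 13), 57) = -5091 - (57 + (4 + 9² + 3*9)) = -5091 - (57 + (4 + 81 + 27)) = -5091 - (57 + 112) = -5091 - 1*169 = -5091 - 169 = -5260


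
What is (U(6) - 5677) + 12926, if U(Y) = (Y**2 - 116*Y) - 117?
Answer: 6472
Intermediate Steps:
U(Y) = -117 + Y**2 - 116*Y
(U(6) - 5677) + 12926 = ((-117 + 6**2 - 116*6) - 5677) + 12926 = ((-117 + 36 - 696) - 5677) + 12926 = (-777 - 5677) + 12926 = -6454 + 12926 = 6472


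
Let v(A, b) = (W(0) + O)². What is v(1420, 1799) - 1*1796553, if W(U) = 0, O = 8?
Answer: -1796489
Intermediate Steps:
v(A, b) = 64 (v(A, b) = (0 + 8)² = 8² = 64)
v(1420, 1799) - 1*1796553 = 64 - 1*1796553 = 64 - 1796553 = -1796489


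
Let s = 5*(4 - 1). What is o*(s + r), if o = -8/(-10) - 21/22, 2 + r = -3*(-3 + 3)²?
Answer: -221/110 ≈ -2.0091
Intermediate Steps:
s = 15 (s = 5*3 = 15)
r = -2 (r = -2 - 3*(-3 + 3)² = -2 - 3*0² = -2 - 3*0 = -2 + 0 = -2)
o = -17/110 (o = -8*(-⅒) - 21*1/22 = ⅘ - 21/22 = -17/110 ≈ -0.15455)
o*(s + r) = -17*(15 - 2)/110 = -17/110*13 = -221/110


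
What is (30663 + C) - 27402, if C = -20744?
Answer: -17483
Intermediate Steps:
(30663 + C) - 27402 = (30663 - 20744) - 27402 = 9919 - 27402 = -17483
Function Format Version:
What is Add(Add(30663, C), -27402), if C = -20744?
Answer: -17483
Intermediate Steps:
Add(Add(30663, C), -27402) = Add(Add(30663, -20744), -27402) = Add(9919, -27402) = -17483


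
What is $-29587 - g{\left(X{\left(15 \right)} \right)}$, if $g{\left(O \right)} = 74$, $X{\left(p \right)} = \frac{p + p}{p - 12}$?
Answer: $-29661$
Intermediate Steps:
$X{\left(p \right)} = \frac{2 p}{-12 + p}$
$-29587 - g{\left(X{\left(15 \right)} \right)} = -29587 - 74 = -29661$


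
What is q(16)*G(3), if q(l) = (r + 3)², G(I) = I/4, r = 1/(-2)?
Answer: 75/16 ≈ 4.6875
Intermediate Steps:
r = -½ ≈ -0.50000
G(I) = I/4 (G(I) = I*(¼) = I/4)
q(l) = 25/4 (q(l) = (-½ + 3)² = (5/2)² = 25/4)
q(16)*G(3) = 25*((¼)*3)/4 = (25/4)*(¾) = 75/16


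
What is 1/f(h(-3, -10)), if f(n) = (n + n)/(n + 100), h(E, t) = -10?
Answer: -9/2 ≈ -4.5000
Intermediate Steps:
f(n) = 2*n/(100 + n) (f(n) = (2*n)/(100 + n) = 2*n/(100 + n))
1/f(h(-3, -10)) = 1/(2*(-10)/(100 - 10)) = 1/(2*(-10)/90) = 1/(2*(-10)*(1/90)) = 1/(-2/9) = -9/2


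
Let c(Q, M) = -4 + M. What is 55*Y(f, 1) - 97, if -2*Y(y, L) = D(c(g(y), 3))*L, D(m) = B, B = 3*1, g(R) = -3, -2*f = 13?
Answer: -359/2 ≈ -179.50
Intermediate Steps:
f = -13/2 (f = -½*13 = -13/2 ≈ -6.5000)
B = 3
D(m) = 3
Y(y, L) = -3*L/2
55*Y(f, 1) - 97 = 55*(-3/2*1) - 97 = 55*(-3/2) - 97 = -165/2 - 97 = -359/2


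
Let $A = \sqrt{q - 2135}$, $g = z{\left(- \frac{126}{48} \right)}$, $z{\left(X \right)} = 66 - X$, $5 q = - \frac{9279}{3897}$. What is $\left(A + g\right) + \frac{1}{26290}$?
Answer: $\frac{7216609}{105160} + \frac{i \sqrt{10009457490}}{2165} \approx 68.625 + 46.211 i$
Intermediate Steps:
$q = - \frac{1031}{2165}$ ($q = \frac{\left(-9279\right) \frac{1}{3897}}{5} = \frac{1}{5} \left(- \frac{1031}{433}\right) = - \frac{1031}{2165} \approx -0.47621$)
$g = \frac{549}{8}$ ($g = 66 - - \frac{126}{48} = 66 - \left(-126\right) \frac{1}{48} = 66 - - \frac{21}{8} = 66 + \frac{21}{8} = \frac{549}{8} \approx 68.625$)
$A = \frac{i \sqrt{10009457490}}{2165}$ ($A = \sqrt{- \frac{1031}{2165} - 2135} = \sqrt{- \frac{4623306}{2165}} = \frac{i \sqrt{10009457490}}{2165} \approx 46.211 i$)
$\left(A + g\right) + \frac{1}{26290} = \left(\frac{i \sqrt{10009457490}}{2165} + \frac{549}{8}\right) + \frac{1}{26290} = \left(\frac{549}{8} + \frac{i \sqrt{10009457490}}{2165}\right) + \frac{1}{26290} = \frac{7216609}{105160} + \frac{i \sqrt{10009457490}}{2165}$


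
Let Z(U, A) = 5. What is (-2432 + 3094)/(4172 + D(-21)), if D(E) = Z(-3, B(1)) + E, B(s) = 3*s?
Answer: 331/2078 ≈ 0.15929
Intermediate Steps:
D(E) = 5 + E
(-2432 + 3094)/(4172 + D(-21)) = (-2432 + 3094)/(4172 + (5 - 21)) = 662/(4172 - 16) = 662/4156 = 662*(1/4156) = 331/2078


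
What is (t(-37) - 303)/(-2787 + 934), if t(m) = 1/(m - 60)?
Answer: 29392/179741 ≈ 0.16352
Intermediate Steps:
t(m) = 1/(-60 + m)
(t(-37) - 303)/(-2787 + 934) = (1/(-60 - 37) - 303)/(-2787 + 934) = (1/(-97) - 303)/(-1853) = (-1/97 - 303)*(-1/1853) = -29392/97*(-1/1853) = 29392/179741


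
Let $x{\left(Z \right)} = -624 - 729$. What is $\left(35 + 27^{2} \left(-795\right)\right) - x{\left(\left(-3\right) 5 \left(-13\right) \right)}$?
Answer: $-578167$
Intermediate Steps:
$x{\left(Z \right)} = -1353$
$\left(35 + 27^{2} \left(-795\right)\right) - x{\left(\left(-3\right) 5 \left(-13\right) \right)} = \left(35 + 27^{2} \left(-795\right)\right) - -1353 = \left(35 + 729 \left(-795\right)\right) + 1353 = \left(35 - 579555\right) + 1353 = -579520 + 1353 = -578167$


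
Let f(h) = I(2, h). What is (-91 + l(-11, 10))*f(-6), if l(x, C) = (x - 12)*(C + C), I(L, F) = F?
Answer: 3306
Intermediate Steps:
l(x, C) = 2*C*(-12 + x) (l(x, C) = (-12 + x)*(2*C) = 2*C*(-12 + x))
f(h) = h
(-91 + l(-11, 10))*f(-6) = (-91 + 2*10*(-12 - 11))*(-6) = (-91 + 2*10*(-23))*(-6) = (-91 - 460)*(-6) = -551*(-6) = 3306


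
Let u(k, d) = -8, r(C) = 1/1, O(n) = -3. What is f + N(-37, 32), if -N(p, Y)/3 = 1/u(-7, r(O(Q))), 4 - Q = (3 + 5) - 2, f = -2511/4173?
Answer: -2523/11128 ≈ -0.22673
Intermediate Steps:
f = -837/1391 (f = -2511*1/4173 = -837/1391 ≈ -0.60173)
Q = -2 (Q = 4 - ((3 + 5) - 2) = 4 - (8 - 2) = 4 - 1*6 = 4 - 6 = -2)
r(C) = 1
N(p, Y) = 3/8 (N(p, Y) = -3/(-8) = -3*(-⅛) = 3/8)
f + N(-37, 32) = -837/1391 + 3/8 = -2523/11128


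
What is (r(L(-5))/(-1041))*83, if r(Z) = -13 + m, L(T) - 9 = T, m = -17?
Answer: 830/347 ≈ 2.3919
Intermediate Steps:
L(T) = 9 + T
r(Z) = -30 (r(Z) = -13 - 17 = -30)
(r(L(-5))/(-1041))*83 = -30/(-1041)*83 = -30*(-1/1041)*83 = (10/347)*83 = 830/347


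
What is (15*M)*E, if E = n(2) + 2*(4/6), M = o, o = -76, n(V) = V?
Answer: -3800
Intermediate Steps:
M = -76
E = 10/3 (E = 2 + 2*(4/6) = 2 + 2*(4*(⅙)) = 2 + 2*(⅔) = 2 + 4/3 = 10/3 ≈ 3.3333)
(15*M)*E = (15*(-76))*(10/3) = -1140*10/3 = -3800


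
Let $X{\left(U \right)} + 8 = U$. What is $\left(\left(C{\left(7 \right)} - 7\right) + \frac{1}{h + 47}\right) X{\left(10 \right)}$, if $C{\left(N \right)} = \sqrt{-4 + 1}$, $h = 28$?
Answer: $- \frac{1048}{75} + 2 i \sqrt{3} \approx -13.973 + 3.4641 i$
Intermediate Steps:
$X{\left(U \right)} = -8 + U$
$C{\left(N \right)} = i \sqrt{3}$ ($C{\left(N \right)} = \sqrt{-3} = i \sqrt{3}$)
$\left(\left(C{\left(7 \right)} - 7\right) + \frac{1}{h + 47}\right) X{\left(10 \right)} = \left(\left(i \sqrt{3} - 7\right) + \frac{1}{28 + 47}\right) \left(-8 + 10\right) = \left(\left(-7 + i \sqrt{3}\right) + \frac{1}{75}\right) 2 = \left(- \frac{524}{75} + i \sqrt{3}\right) 2 = - \frac{1048}{75} + 2 i \sqrt{3}$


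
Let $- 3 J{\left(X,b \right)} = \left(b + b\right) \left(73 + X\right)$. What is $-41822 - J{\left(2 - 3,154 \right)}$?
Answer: $-34430$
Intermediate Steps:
$J{\left(X,b \right)} = - \frac{2 b \left(73 + X\right)}{3}$ ($J{\left(X,b \right)} = - \frac{\left(b + b\right) \left(73 + X\right)}{3} = - \frac{2 b \left(73 + X\right)}{3}$)
$-41822 - J{\left(2 - 3,154 \right)} = -41822 - \left(- \frac{2}{3}\right) 154 \left(73 + \left(2 - 3\right)\right) = -41822 - \left(- \frac{2}{3}\right) 154 \left(73 - 1\right) = -41822 - \left(- \frac{2}{3}\right) 154 \cdot 72 = -41822 - -7392 = -41822 + 7392 = -34430$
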